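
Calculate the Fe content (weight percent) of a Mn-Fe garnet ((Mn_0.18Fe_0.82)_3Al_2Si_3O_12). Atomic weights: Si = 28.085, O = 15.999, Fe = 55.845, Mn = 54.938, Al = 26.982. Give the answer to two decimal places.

27.63 weight percent

M((Mn_0.18Fe_0.82)_3Al_2Si_3O_12) = 497.252 g/mol.
Fe contributes 2.46 × 55.845 = 137.379 g per mole.
137.379/497.252 = 0.2763 → 27.63%.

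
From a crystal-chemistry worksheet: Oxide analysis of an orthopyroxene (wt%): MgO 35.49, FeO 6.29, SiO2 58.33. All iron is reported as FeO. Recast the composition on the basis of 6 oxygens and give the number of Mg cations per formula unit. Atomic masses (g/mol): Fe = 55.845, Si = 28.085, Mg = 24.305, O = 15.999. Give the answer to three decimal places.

MgO (M=40.304): mol = 0.88056; Mg = 0.88056, O = 0.88056.
FeO (M=71.844): mol = 0.08755; Fe = 0.08755, O = 0.08755.
SiO2 (M=60.083): mol = 0.97082; Si = 0.97082, O = 1.94164.
ΣO = 2.90975; factor = 6/ΣO = 2.06203.
Mg apfu = 0.88056 × 2.06203 = 1.816.

1.816 Mg apfu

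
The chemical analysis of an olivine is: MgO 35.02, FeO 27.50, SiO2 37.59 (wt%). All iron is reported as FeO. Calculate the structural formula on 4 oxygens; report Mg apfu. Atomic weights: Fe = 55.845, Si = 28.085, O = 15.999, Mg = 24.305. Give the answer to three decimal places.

35.02 wt% MgO ÷ 40.304 g/mol = 0.86890 mol, giving 0.86890 Mg and 0.86890 O.
27.50 wt% FeO ÷ 71.844 g/mol = 0.38277 mol, giving 0.38277 Fe and 0.38277 O.
37.59 wt% SiO2 ÷ 60.083 g/mol = 0.62563 mol, giving 0.62563 Si and 1.25126 O.
Oxygen sums to 2.50293; scaling by 4/2.50293 = 1.59813 puts the formula on 4 O.
Mg: 0.86890 × 1.59813 = 1.389 atoms per formula unit.

1.389 Mg apfu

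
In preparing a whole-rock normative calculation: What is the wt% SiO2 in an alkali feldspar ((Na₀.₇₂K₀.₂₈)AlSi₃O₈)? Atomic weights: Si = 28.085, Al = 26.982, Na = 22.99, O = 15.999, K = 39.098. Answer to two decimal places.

Molar mass of (Na₀.₇₂K₀.₂₈)AlSi₃O₈ = 0.72*22.99 + 0.28*39.098 + 1*26.982 + 3*28.085 + 8*15.999 = 266.729 g/mol.
Each formula unit contains 3 Si, equivalent to 3/1 = 3.0000 mol SiO2.
M(SiO2) = 1×28.085 + 2×15.999 = 60.083 g/mol.
Mass of SiO2 per formula unit = 3.0000 × 60.083 = 180.249 g.
SiO2 wt% = 180.249 / 266.729 × 100 = 67.58%.

67.58 wt%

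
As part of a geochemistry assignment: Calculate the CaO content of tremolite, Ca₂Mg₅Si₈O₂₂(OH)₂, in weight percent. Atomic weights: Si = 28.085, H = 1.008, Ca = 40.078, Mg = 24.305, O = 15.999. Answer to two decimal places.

13.81 wt%

Molar mass of Ca₂Mg₅Si₈O₂₂(OH)₂ = 2·40.078 + 5·24.305 + 8·28.085 + 24·15.999 + 2·1.008 = 812.353 g/mol.
Each formula unit contains 2 Ca, equivalent to 2/1 = 2.0000 mol CaO.
M(CaO) = 1×40.078 + 1×15.999 = 56.077 g/mol.
Mass of CaO per formula unit = 2.0000 × 56.077 = 112.154 g.
CaO wt% = 112.154 / 812.353 × 100 = 13.81%.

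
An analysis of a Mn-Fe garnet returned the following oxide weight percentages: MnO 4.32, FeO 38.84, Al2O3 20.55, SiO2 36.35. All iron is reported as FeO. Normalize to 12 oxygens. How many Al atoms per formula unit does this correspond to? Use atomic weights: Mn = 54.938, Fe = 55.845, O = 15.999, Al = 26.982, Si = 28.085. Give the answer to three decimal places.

2.002 Al apfu

MnO (M=70.937): mol = 0.06090; Mn = 0.06090, O = 0.06090.
FeO (M=71.844): mol = 0.54062; Fe = 0.54062, O = 0.54062.
Al2O3 (M=101.961): mol = 0.20155; Al = 0.40310, O = 0.60465.
SiO2 (M=60.083): mol = 0.60500; Si = 0.60500, O = 1.21000.
ΣO = 2.41617; factor = 12/ΣO = 4.96654.
Al apfu = 0.40310 × 4.96654 = 2.002.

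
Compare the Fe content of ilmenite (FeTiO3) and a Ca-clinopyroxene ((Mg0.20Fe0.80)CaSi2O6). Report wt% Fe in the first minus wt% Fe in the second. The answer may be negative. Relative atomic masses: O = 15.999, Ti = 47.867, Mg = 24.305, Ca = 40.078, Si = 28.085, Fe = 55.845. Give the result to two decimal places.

18.33 percentage points

Fe in FeTiO3: molar mass 151.709 g/mol; 1×55.845 = 55.845 g → 36.81 wt%.
Fe in (Mg0.20Fe0.80)CaSi2O6: molar mass 241.779 g/mol; 0.80×55.845 = 44.676 g → 18.48 wt%.
Difference = 36.81 − 18.48 = 18.33 percentage points.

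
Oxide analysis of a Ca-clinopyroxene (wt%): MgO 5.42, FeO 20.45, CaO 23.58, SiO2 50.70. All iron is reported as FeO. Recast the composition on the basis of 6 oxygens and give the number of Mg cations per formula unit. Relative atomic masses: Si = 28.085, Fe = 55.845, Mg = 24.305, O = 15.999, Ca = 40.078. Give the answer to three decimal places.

0.319 Mg apfu

5.42 wt% MgO ÷ 40.304 g/mol = 0.13448 mol, giving 0.13448 Mg and 0.13448 O.
20.45 wt% FeO ÷ 71.844 g/mol = 0.28464 mol, giving 0.28464 Fe and 0.28464 O.
23.58 wt% CaO ÷ 56.077 g/mol = 0.42049 mol, giving 0.42049 Ca and 0.42049 O.
50.70 wt% SiO2 ÷ 60.083 g/mol = 0.84383 mol, giving 0.84383 Si and 1.68766 O.
Oxygen sums to 2.52727; scaling by 6/2.52727 = 2.37410 puts the formula on 6 O.
Mg: 0.13448 × 2.37410 = 0.319 atoms per formula unit.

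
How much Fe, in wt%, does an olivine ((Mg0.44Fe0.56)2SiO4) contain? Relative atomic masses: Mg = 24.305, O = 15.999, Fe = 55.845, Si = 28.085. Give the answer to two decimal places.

35.53 wt%

M((Mg0.44Fe0.56)2SiO4) = 176.016 g/mol.
Fe contributes 1.12 × 55.845 = 62.546 g per mole.
62.546/176.016 = 0.3553 → 35.53%.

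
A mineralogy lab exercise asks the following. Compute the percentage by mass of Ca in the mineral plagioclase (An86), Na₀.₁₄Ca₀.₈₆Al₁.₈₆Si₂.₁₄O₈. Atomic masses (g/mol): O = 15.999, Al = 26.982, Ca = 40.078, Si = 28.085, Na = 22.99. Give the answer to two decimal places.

M(Na₀.₁₄Ca₀.₈₆Al₁.₈₆Si₂.₁₄O₈) = 275.966 g/mol.
Ca contributes 0.86 × 40.078 = 34.467 g per mole.
34.467/275.966 = 0.1249 → 12.49%.

12.49 weight percent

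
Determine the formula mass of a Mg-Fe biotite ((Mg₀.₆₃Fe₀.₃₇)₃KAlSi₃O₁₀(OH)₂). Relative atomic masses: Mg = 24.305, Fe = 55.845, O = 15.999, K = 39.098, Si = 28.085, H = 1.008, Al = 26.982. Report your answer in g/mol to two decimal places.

M = 1.89(24.305) + 1.11(55.845) + 1(39.098) + 1(26.982) + 3(28.085) + 12(15.999) + 2(1.008)

452.26 g/mol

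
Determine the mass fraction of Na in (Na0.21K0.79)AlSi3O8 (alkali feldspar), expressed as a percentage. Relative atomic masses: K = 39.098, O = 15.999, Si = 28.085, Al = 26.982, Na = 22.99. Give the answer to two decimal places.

1.76 mass %

Formula mass = 0.21·22.99 + 0.79·39.098 + 1·26.982 + 3·28.085 + 8·15.999 = 274.944 g/mol, of which 4.828 g is Na.
So Na makes up 4.828/274.944 = 0.0176 of the mass, i.e. 1.76%.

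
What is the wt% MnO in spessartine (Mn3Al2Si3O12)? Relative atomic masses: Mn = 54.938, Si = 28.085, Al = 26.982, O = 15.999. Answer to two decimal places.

Molar mass of Mn3Al2Si3O12 = 3×54.938 + 2×26.982 + 3×28.085 + 12×15.999 = 495.021 g/mol.
Each formula unit contains 3 Mn, equivalent to 3/1 = 3.0000 mol MnO.
M(MnO) = 1×54.938 + 1×15.999 = 70.937 g/mol.
Mass of MnO per formula unit = 3.0000 × 70.937 = 212.811 g.
MnO wt% = 212.811 / 495.021 × 100 = 42.99%.

42.99 wt%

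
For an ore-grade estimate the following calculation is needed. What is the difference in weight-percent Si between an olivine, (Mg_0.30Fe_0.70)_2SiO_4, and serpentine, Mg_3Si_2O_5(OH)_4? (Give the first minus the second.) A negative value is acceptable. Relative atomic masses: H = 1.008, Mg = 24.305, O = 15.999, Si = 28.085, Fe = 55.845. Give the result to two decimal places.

Si in (Mg_0.30Fe_0.70)_2SiO_4: molar mass 184.847 g/mol; 1×28.085 = 28.085 g → 15.19 wt%.
Si in Mg_3Si_2O_5(OH)_4: molar mass 277.108 g/mol; 2×28.085 = 56.170 g → 20.27 wt%.
Difference = 15.19 − 20.27 = -5.08 percentage points.

-5.08 percentage points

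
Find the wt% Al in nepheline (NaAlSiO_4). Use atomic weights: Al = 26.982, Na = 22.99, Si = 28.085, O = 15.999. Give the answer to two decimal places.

18.99 wt%

M(NaAlSiO_4) = 142.053 g/mol.
Al contributes 1 × 26.982 = 26.982 g per mole.
26.982/142.053 = 0.1899 → 18.99%.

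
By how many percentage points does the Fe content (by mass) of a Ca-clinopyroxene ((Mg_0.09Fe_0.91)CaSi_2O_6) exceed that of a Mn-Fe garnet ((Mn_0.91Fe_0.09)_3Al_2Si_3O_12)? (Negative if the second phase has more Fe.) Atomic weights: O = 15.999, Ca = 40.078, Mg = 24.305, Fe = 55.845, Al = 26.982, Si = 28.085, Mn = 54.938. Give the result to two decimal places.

First mineral: 50.819 g Fe in 245.248 g formula = 20.72 wt% Fe.
Second mineral: 15.078 g Fe in 495.266 g formula = 3.04 wt% Fe.
20.72% − 3.04% gives a difference of 17.68 percentage points.

17.68 percentage points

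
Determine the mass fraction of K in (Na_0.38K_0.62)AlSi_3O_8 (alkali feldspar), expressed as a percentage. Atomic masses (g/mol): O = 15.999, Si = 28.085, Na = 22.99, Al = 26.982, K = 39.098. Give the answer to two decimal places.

M((Na_0.38K_0.62)AlSi_3O_8) = 272.206 g/mol.
K contributes 0.62 × 39.098 = 24.241 g per mole.
24.241/272.206 = 0.0891 → 8.91%.

8.91 wt%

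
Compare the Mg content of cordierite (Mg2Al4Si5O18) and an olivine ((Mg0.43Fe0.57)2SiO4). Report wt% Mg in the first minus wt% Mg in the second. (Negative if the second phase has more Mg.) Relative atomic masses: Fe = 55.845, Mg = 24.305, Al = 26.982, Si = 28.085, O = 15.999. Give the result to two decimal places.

-3.52 percentage points

Mg in Mg2Al4Si5O18: molar mass 584.945 g/mol; 2×24.305 = 48.610 g → 8.31 wt%.
Mg in (Mg0.43Fe0.57)2SiO4: molar mass 176.647 g/mol; 0.86×24.305 = 20.902 g → 11.83 wt%.
Difference = 8.31 − 11.83 = -3.52 percentage points.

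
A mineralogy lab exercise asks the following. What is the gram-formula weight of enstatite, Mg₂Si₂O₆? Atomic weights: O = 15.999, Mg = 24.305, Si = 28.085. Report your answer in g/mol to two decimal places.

200.77 g/mol

Mg: 2 × 24.305 = 48.6100
Si: 2 × 28.085 = 56.1700
O: 6 × 15.999 = 95.9940
Summing the contributions gives the formula mass.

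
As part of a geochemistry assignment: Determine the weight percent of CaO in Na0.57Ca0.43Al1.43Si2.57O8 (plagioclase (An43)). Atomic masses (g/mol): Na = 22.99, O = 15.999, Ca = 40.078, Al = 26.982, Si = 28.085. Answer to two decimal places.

8.96 wt%

Molar mass of Na0.57Ca0.43Al1.43Si2.57O8 = 0.57·22.99 + 0.43·40.078 + 1.43·26.982 + 2.57·28.085 + 8·15.999 = 269.093 g/mol.
Each formula unit contains 0.43 Ca, equivalent to 0.43/1 = 0.4300 mol CaO.
M(CaO) = 1×40.078 + 1×15.999 = 56.077 g/mol.
Mass of CaO per formula unit = 0.4300 × 56.077 = 24.113 g.
CaO wt% = 24.113 / 269.093 × 100 = 8.96%.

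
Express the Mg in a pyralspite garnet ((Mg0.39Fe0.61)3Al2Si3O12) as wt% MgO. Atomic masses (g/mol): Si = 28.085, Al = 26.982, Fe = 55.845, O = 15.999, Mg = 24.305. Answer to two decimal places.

M((Mg0.39Fe0.61)3Al2Si3O12) = 460.840 g/mol; M(MgO) = 40.304 g/mol.
Moles MgO per formula unit = 1.17 Mg ÷ 1 = 1.1700.
MgO fraction = (1.1700 × 40.304) / 460.840 = 47.156/460.840 = 0.1023.

10.23 wt%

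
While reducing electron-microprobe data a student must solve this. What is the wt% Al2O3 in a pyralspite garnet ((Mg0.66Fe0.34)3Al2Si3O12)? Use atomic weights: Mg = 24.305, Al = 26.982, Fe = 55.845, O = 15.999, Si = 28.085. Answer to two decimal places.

23.42 wt%

Molar mass of (Mg0.66Fe0.34)3Al2Si3O12 = 1.98×24.305 + 1.02×55.845 + 2×26.982 + 3×28.085 + 12×15.999 = 435.293 g/mol.
Each formula unit contains 2 Al, equivalent to 2/2 = 1.0000 mol Al2O3.
M(Al2O3) = 2×26.982 + 3×15.999 = 101.961 g/mol.
Mass of Al2O3 per formula unit = 1.0000 × 101.961 = 101.961 g.
Al2O3 wt% = 101.961 / 435.293 × 100 = 23.42%.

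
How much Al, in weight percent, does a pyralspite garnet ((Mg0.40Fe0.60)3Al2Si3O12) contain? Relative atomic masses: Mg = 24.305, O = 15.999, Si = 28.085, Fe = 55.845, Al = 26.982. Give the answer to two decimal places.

11.73 weight percent

M((Mg0.40Fe0.60)3Al2Si3O12) = 459.894 g/mol.
Al contributes 2 × 26.982 = 53.964 g per mole.
53.964/459.894 = 0.1173 → 11.73%.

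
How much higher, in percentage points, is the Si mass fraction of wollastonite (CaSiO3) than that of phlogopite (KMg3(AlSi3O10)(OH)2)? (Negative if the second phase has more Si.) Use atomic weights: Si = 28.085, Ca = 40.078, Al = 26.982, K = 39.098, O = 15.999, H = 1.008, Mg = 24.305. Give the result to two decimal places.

First mineral: 28.085 g Si in 116.160 g formula = 24.18 wt% Si.
Second mineral: 84.255 g Si in 417.254 g formula = 20.19 wt% Si.
24.18% − 20.19% gives a difference of 3.99 percentage points.

3.99 percentage points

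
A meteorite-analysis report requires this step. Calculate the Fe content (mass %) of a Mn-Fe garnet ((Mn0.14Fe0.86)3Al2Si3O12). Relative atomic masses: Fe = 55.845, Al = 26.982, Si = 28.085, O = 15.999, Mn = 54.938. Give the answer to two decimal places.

M((Mn0.14Fe0.86)3Al2Si3O12) = 497.361 g/mol.
Fe contributes 2.58 × 55.845 = 144.080 g per mole.
144.080/497.361 = 0.2897 → 28.97%.

28.97 mass %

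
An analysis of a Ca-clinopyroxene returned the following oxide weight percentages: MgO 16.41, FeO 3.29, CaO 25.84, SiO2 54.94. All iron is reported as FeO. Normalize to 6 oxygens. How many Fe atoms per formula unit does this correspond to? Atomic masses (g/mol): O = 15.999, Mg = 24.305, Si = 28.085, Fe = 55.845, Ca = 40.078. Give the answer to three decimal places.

0.100 Fe apfu

MgO (M=40.304): mol = 0.40716; Mg = 0.40716, O = 0.40716.
FeO (M=71.844): mol = 0.04579; Fe = 0.04579, O = 0.04579.
CaO (M=56.077): mol = 0.46079; Ca = 0.46079, O = 0.46079.
SiO2 (M=60.083): mol = 0.91440; Si = 0.91440, O = 1.82880.
ΣO = 2.74254; factor = 6/ΣO = 2.18775.
Fe apfu = 0.04579 × 2.18775 = 0.100.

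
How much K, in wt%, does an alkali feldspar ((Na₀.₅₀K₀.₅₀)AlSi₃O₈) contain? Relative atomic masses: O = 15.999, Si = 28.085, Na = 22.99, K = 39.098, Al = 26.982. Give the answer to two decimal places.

Formula mass = 0.50*22.99 + 0.50*39.098 + 1*26.982 + 3*28.085 + 8*15.999 = 270.273 g/mol, of which 19.549 g is K.
So K makes up 19.549/270.273 = 0.0723 of the mass, i.e. 7.23%.

7.23 wt%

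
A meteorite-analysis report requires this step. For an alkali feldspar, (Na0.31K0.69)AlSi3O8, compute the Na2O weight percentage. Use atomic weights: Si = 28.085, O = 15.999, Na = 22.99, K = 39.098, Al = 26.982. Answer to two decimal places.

3.51 wt%

Formula mass = 273.334 g/mol.
0.31 Na → 0.1550 mol Na2O per formula unit; M(Na2O) = 61.979, so Na2O mass = 9.607 g.
9.607/273.334 × 100 = 3.51 wt%.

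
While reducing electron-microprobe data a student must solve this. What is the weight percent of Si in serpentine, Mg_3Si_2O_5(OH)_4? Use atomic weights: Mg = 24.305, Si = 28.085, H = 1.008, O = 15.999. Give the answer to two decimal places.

20.27 weight percent

Formula mass = 3*24.305 + 2*28.085 + 9*15.999 + 4*1.008 = 277.108 g/mol, of which 56.170 g is Si.
So Si makes up 56.170/277.108 = 0.2027 of the mass, i.e. 20.27%.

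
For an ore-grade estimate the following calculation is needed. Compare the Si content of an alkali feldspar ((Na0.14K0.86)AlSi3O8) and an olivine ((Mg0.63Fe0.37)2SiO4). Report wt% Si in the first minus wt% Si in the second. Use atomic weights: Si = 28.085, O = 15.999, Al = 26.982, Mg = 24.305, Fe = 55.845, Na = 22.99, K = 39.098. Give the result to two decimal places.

13.40 percentage points

Si in (Na0.14K0.86)AlSi3O8: molar mass 276.072 g/mol; 3×28.085 = 84.255 g → 30.52 wt%.
Si in (Mg0.63Fe0.37)2SiO4: molar mass 164.031 g/mol; 1×28.085 = 28.085 g → 17.12 wt%.
Difference = 30.52 − 17.12 = 13.40 percentage points.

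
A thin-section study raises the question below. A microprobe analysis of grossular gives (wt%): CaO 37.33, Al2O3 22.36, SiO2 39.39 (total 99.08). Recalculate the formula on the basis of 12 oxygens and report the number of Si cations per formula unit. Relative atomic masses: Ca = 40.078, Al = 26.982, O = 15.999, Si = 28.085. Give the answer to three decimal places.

CaO: 37.33/56.077 = 0.66569 mol → 0.66569 mol Ca, 0.66569 mol O.
Al2O3: 22.36/101.961 = 0.21930 mol → 0.43860 mol Al, 0.65790 mol O.
SiO2: 39.39/60.083 = 0.65559 mol → 0.65559 mol Si, 1.31118 mol O.
Total oxygen = 2.63477 mol. Normalization factor = 12/2.63477 = 4.55448.
Si per 12 O = 0.65559 × 4.55448 = 2.986.

2.986 Si apfu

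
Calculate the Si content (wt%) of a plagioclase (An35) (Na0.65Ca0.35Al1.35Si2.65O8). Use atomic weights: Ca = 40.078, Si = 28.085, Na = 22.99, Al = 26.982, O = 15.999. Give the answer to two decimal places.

Formula mass = 0.65·22.99 + 0.35·40.078 + 1.35·26.982 + 2.65·28.085 + 8·15.999 = 267.814 g/mol, of which 74.425 g is Si.
So Si makes up 74.425/267.814 = 0.2779 of the mass, i.e. 27.79%.

27.79 wt%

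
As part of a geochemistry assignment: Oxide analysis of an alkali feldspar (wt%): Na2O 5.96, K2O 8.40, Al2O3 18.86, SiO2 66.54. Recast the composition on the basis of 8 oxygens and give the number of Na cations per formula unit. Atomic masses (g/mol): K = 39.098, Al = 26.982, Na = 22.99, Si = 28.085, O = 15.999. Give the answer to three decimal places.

Na2O (M=61.979): mol = 0.09616; Na = 0.19232, O = 0.09616.
K2O (M=94.195): mol = 0.08918; K = 0.17836, O = 0.08918.
Al2O3 (M=101.961): mol = 0.18497; Al = 0.36994, O = 0.55491.
SiO2 (M=60.083): mol = 1.10747; Si = 1.10747, O = 2.21494.
ΣO = 2.95519; factor = 8/ΣO = 2.70710.
Na apfu = 0.19232 × 2.70710 = 0.521.

0.521 Na apfu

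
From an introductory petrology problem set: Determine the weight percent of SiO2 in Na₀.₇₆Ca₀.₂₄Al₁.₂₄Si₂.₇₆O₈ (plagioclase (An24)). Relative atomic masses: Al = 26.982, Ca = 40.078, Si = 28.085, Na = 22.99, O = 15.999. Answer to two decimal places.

Molar mass of Na₀.₇₆Ca₀.₂₄Al₁.₂₄Si₂.₇₆O₈ = 0.76×22.99 + 0.24×40.078 + 1.24×26.982 + 2.76×28.085 + 8×15.999 = 266.055 g/mol.
Each formula unit contains 2.76 Si, equivalent to 2.76/1 = 2.7600 mol SiO2.
M(SiO2) = 1×28.085 + 2×15.999 = 60.083 g/mol.
Mass of SiO2 per formula unit = 2.7600 × 60.083 = 165.829 g.
SiO2 wt% = 165.829 / 266.055 × 100 = 62.33%.

62.33 wt%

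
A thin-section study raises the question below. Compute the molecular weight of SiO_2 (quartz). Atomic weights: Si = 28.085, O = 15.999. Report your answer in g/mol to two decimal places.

60.08 g/mol

M = 1·28.085 + 2·15.999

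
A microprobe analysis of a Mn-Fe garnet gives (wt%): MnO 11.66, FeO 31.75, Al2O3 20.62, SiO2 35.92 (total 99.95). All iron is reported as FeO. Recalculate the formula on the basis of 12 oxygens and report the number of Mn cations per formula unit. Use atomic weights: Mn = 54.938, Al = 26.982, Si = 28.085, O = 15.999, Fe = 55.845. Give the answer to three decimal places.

MnO: 11.66/70.937 = 0.16437 mol → 0.16437 mol Mn, 0.16437 mol O.
FeO: 31.75/71.844 = 0.44193 mol → 0.44193 mol Fe, 0.44193 mol O.
Al2O3: 20.62/101.961 = 0.20223 mol → 0.40446 mol Al, 0.60669 mol O.
SiO2: 35.92/60.083 = 0.59784 mol → 0.59784 mol Si, 1.19568 mol O.
Total oxygen = 2.40867 mol. Normalization factor = 12/2.40867 = 4.98200.
Mn per 12 O = 0.16437 × 4.98200 = 0.819.

0.819 Mn apfu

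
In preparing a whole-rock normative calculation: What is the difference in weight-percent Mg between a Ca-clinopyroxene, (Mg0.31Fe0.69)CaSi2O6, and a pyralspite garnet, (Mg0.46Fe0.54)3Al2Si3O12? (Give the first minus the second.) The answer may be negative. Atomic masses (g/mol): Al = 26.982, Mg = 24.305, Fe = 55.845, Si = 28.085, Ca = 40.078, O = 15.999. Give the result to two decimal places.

Mg in (Mg0.31Fe0.69)CaSi2O6: molar mass 238.310 g/mol; 0.31×24.305 = 7.535 g → 3.16 wt%.
Mg in (Mg0.46Fe0.54)3Al2Si3O12: molar mass 454.217 g/mol; 1.38×24.305 = 33.541 g → 7.38 wt%.
Difference = 3.16 − 7.38 = -4.22 percentage points.

-4.22 percentage points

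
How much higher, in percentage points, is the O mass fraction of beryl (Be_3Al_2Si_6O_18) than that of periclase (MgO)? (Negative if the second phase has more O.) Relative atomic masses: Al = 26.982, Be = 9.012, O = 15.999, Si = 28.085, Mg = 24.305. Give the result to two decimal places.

13.88 percentage points

O in Be_3Al_2Si_6O_18: molar mass 537.492 g/mol; 18×15.999 = 287.982 g → 53.58 wt%.
O in MgO: molar mass 40.304 g/mol; 1×15.999 = 15.999 g → 39.70 wt%.
Difference = 53.58 − 39.70 = 13.88 percentage points.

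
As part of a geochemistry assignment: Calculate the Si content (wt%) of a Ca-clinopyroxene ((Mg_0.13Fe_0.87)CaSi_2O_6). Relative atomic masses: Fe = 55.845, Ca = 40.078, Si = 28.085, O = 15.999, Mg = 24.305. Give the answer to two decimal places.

M((Mg_0.13Fe_0.87)CaSi_2O_6) = 243.987 g/mol.
Si contributes 2 × 28.085 = 56.170 g per mole.
56.170/243.987 = 0.2302 → 23.02%.

23.02 wt%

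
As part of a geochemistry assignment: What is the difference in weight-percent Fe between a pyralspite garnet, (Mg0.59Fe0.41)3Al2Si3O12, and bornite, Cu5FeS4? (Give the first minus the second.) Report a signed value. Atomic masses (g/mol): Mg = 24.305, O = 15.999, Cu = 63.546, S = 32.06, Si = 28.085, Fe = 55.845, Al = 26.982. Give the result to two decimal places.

4.41 percentage points

M((Mg0.59Fe0.41)3Al2Si3O12) = 441.916 g/mol, so wt% Fe = 68.689/441.916 × 100 = 15.54%.
M(Cu5FeS4) = 501.815 g/mol, so wt% Fe = 55.845/501.815 × 100 = 11.13%.
15.54 − 11.13 = 4.41 pp.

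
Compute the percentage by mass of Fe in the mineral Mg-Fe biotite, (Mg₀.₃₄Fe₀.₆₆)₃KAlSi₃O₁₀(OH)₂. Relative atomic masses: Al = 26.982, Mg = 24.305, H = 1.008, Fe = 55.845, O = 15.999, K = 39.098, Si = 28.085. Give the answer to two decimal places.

M((Mg₀.₃₄Fe₀.₆₆)₃KAlSi₃O₁₀(OH)₂) = 479.703 g/mol.
Fe contributes 1.98 × 55.845 = 110.573 g per mole.
110.573/479.703 = 0.2305 → 23.05%.

23.05 mass %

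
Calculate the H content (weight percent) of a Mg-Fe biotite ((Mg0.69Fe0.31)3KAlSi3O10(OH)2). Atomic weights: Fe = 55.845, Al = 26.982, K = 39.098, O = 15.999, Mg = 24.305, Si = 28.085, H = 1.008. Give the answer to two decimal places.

Molar mass of (Mg0.69Fe0.31)3KAlSi3O10(OH)2: 2.07·24.305 + 0.93·55.845 + 1·39.098 + 1·26.982 + 3·28.085 + 12·15.999 + 2·1.008 = 446.586 g/mol.
Mass of H per formula unit: 2 × 1.008 = 2.016 g.
Weight fraction H = 2.016 / 446.586 = 0.0045.

0.45 weight percent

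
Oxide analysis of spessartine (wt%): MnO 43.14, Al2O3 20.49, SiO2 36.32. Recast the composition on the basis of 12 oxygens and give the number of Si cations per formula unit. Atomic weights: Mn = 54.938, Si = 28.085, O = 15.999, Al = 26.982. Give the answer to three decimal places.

2.997 Si apfu

MnO (M=70.937): mol = 0.60815; Mn = 0.60815, O = 0.60815.
Al2O3 (M=101.961): mol = 0.20096; Al = 0.40192, O = 0.60288.
SiO2 (M=60.083): mol = 0.60450; Si = 0.60450, O = 1.20900.
ΣO = 2.42003; factor = 12/ΣO = 4.95862.
Si apfu = 0.60450 × 4.95862 = 2.997.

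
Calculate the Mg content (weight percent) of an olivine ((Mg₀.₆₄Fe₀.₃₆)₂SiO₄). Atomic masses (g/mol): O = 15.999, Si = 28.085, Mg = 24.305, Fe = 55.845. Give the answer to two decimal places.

19.04 weight percent

Formula mass = 1.28×24.305 + 0.72×55.845 + 1×28.085 + 4×15.999 = 163.400 g/mol, of which 31.110 g is Mg.
So Mg makes up 31.110/163.400 = 0.1904 of the mass, i.e. 19.04%.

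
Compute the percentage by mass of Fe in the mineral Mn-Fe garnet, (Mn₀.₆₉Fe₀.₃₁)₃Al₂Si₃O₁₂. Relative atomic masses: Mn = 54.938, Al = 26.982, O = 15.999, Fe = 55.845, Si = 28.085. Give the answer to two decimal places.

Molar mass of (Mn₀.₆₉Fe₀.₃₁)₃Al₂Si₃O₁₂: 2.07×54.938 + 0.93×55.845 + 2×26.982 + 3×28.085 + 12×15.999 = 495.865 g/mol.
Mass of Fe per formula unit: 0.93 × 55.845 = 51.936 g.
Weight fraction Fe = 51.936 / 495.865 = 0.1047.

10.47 weight percent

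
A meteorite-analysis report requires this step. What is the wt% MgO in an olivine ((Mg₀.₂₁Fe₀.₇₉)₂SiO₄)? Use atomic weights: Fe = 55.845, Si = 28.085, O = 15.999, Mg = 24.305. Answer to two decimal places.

Molar mass of (Mg₀.₂₁Fe₀.₇₉)₂SiO₄ = 0.42×24.305 + 1.58×55.845 + 1×28.085 + 4×15.999 = 190.524 g/mol.
Each formula unit contains 0.42 Mg, equivalent to 0.42/1 = 0.4200 mol MgO.
M(MgO) = 1×24.305 + 1×15.999 = 40.304 g/mol.
Mass of MgO per formula unit = 0.4200 × 40.304 = 16.928 g.
MgO wt% = 16.928 / 190.524 × 100 = 8.88%.

8.88 wt%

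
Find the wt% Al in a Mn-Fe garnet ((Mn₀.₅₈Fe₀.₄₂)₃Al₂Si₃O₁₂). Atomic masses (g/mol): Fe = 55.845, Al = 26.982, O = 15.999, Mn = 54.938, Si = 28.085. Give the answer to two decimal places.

10.88 weight percent

Formula mass = 1.74*54.938 + 1.26*55.845 + 2*26.982 + 3*28.085 + 12*15.999 = 496.164 g/mol, of which 53.964 g is Al.
So Al makes up 53.964/496.164 = 0.1088 of the mass, i.e. 10.88%.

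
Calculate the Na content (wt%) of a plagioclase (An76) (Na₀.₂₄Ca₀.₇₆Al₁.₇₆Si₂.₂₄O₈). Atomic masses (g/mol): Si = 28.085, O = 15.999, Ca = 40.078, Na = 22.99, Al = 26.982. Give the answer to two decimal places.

2.01 wt%

Formula mass = 0.24×22.99 + 0.76×40.078 + 1.76×26.982 + 2.24×28.085 + 8×15.999 = 274.368 g/mol, of which 5.518 g is Na.
So Na makes up 5.518/274.368 = 0.0201 of the mass, i.e. 2.01%.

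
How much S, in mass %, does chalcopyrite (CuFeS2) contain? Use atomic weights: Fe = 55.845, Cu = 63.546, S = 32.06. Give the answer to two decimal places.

34.94 mass %

Molar mass of CuFeS2: 1·63.546 + 1·55.845 + 2·32.06 = 183.511 g/mol.
Mass of S per formula unit: 2 × 32.06 = 64.120 g.
Weight fraction S = 64.120 / 183.511 = 0.3494.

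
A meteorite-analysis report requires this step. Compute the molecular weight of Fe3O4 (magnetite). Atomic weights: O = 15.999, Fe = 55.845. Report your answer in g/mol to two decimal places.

Fe: 3 × 55.845 = 167.5350
O: 4 × 15.999 = 63.9960
Summing the contributions gives the formula mass.

231.53 g/mol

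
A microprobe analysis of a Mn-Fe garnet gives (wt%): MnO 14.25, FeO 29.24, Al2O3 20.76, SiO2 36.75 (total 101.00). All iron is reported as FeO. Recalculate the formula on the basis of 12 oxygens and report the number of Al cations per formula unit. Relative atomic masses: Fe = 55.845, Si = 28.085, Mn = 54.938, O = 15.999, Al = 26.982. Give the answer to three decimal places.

MnO: 14.25/70.937 = 0.20088 mol → 0.20088 mol Mn, 0.20088 mol O.
FeO: 29.24/71.844 = 0.40699 mol → 0.40699 mol Fe, 0.40699 mol O.
Al2O3: 20.76/101.961 = 0.20361 mol → 0.40722 mol Al, 0.61083 mol O.
SiO2: 36.75/60.083 = 0.61165 mol → 0.61165 mol Si, 1.22330 mol O.
Total oxygen = 2.44200 mol. Normalization factor = 12/2.44200 = 4.91400.
Al per 12 O = 0.40722 × 4.91400 = 2.001.

2.001 Al apfu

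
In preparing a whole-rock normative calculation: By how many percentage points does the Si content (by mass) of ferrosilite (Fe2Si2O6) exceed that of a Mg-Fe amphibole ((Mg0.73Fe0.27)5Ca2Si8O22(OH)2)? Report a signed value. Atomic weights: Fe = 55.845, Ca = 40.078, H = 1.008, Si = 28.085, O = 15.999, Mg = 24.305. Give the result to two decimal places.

-4.99 percentage points

M(Fe2Si2O6) = 263.854 g/mol, so wt% Si = 56.170/263.854 × 100 = 21.29%.
M((Mg0.73Fe0.27)5Ca2Si8O22(OH)2) = 854.932 g/mol, so wt% Si = 224.680/854.932 × 100 = 26.28%.
21.29 − 26.28 = -4.99 pp.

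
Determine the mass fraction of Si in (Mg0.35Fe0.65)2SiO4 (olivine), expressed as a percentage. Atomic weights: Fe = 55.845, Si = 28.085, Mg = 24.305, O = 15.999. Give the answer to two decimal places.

15.46 wt%

M((Mg0.35Fe0.65)2SiO4) = 181.693 g/mol.
Si contributes 1 × 28.085 = 28.085 g per mole.
28.085/181.693 = 0.1546 → 15.46%.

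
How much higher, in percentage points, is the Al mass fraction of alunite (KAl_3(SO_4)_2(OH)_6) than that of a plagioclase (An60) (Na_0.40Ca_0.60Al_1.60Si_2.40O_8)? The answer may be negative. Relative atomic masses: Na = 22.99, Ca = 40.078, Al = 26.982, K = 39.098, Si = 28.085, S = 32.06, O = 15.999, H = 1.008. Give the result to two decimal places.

Al in KAl_3(SO_4)_2(OH)_6: molar mass 414.198 g/mol; 3×26.982 = 80.946 g → 19.54 wt%.
Al in Na_0.40Ca_0.60Al_1.60Si_2.40O_8: molar mass 271.810 g/mol; 1.60×26.982 = 43.171 g → 15.88 wt%.
Difference = 19.54 − 15.88 = 3.66 percentage points.

3.66 percentage points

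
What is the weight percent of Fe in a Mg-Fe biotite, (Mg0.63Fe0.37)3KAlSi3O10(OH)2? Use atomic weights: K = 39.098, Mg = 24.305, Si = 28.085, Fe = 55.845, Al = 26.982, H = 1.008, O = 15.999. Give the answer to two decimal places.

13.71 mass %

Molar mass of (Mg0.63Fe0.37)3KAlSi3O10(OH)2: 1.89×24.305 + 1.11×55.845 + 1×39.098 + 1×26.982 + 3×28.085 + 12×15.999 + 2×1.008 = 452.263 g/mol.
Mass of Fe per formula unit: 1.11 × 55.845 = 61.988 g.
Weight fraction Fe = 61.988 / 452.263 = 0.1371.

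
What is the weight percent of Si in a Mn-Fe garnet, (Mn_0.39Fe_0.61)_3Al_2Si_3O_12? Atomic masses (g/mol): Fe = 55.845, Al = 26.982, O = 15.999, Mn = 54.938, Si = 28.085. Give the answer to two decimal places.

16.96 mass %

Molar mass of (Mn_0.39Fe_0.61)_3Al_2Si_3O_12: 1.17*54.938 + 1.83*55.845 + 2*26.982 + 3*28.085 + 12*15.999 = 496.681 g/mol.
Mass of Si per formula unit: 3 × 28.085 = 84.255 g.
Weight fraction Si = 84.255 / 496.681 = 0.1696.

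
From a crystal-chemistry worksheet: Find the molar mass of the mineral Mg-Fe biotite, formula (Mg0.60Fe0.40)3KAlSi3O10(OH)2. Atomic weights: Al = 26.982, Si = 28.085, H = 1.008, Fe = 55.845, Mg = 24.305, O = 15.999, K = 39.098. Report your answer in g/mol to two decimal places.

The formula mass is the sum 1.80·24.305 + 1.20·55.845 + 1·39.098 + 1·26.982 + 3·28.085 + 12·15.999 + 2·1.008.

455.10 g/mol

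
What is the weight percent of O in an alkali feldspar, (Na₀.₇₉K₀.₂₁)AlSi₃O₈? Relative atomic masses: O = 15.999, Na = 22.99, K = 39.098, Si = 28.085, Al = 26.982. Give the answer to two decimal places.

48.19 mass %

M((Na₀.₇₉K₀.₂₁)AlSi₃O₈) = 265.602 g/mol.
O contributes 8 × 15.999 = 127.992 g per mole.
127.992/265.602 = 0.4819 → 48.19%.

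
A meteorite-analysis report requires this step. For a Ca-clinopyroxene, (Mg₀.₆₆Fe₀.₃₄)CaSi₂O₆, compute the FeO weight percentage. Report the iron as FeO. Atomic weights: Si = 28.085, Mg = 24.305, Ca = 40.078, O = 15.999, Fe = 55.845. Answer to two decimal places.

10.75 wt%

Molar mass of (Mg₀.₆₆Fe₀.₃₄)CaSi₂O₆ = 0.66·24.305 + 0.34·55.845 + 1·40.078 + 2·28.085 + 6·15.999 = 227.271 g/mol.
Each formula unit contains 0.34 Fe, equivalent to 0.34/1 = 0.3400 mol FeO.
M(FeO) = 1×55.845 + 1×15.999 = 71.844 g/mol.
Mass of FeO per formula unit = 0.3400 × 71.844 = 24.427 g.
FeO wt% = 24.427 / 227.271 × 100 = 10.75%.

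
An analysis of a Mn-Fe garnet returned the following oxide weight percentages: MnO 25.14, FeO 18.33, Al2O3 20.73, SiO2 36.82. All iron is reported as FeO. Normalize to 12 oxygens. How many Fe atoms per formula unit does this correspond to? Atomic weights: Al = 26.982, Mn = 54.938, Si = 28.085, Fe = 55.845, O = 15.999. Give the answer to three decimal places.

MnO (M=70.937): mol = 0.35440; Mn = 0.35440, O = 0.35440.
FeO (M=71.844): mol = 0.25514; Fe = 0.25514, O = 0.25514.
Al2O3 (M=101.961): mol = 0.20331; Al = 0.40662, O = 0.60993.
SiO2 (M=60.083): mol = 0.61282; Si = 0.61282, O = 1.22564.
ΣO = 2.44511; factor = 12/ΣO = 4.90775.
Fe apfu = 0.25514 × 4.90775 = 1.252.

1.252 Fe apfu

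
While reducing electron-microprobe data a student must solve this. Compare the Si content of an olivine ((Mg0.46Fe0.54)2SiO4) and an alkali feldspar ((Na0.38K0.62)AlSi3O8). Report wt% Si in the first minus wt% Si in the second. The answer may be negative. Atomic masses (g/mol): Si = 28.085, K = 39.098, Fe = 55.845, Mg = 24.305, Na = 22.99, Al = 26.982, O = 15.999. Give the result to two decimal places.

Si in (Mg0.46Fe0.54)2SiO4: molar mass 174.754 g/mol; 1×28.085 = 28.085 g → 16.07 wt%.
Si in (Na0.38K0.62)AlSi3O8: molar mass 272.206 g/mol; 3×28.085 = 84.255 g → 30.95 wt%.
Difference = 16.07 − 30.95 = -14.88 percentage points.

-14.88 percentage points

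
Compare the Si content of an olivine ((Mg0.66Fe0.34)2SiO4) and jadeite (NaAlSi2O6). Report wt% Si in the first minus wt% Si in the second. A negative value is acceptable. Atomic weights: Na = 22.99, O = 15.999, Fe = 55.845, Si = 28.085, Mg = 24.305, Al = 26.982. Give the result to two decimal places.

First mineral: 28.085 g Si in 162.138 g formula = 17.32 wt% Si.
Second mineral: 56.170 g Si in 202.136 g formula = 27.79 wt% Si.
17.32% − 27.79% gives a difference of -10.47 percentage points.

-10.47 percentage points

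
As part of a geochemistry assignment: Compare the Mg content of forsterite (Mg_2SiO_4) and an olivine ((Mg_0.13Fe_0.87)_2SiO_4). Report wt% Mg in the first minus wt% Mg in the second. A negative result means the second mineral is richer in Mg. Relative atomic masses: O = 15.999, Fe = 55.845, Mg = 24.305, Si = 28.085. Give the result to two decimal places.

First mineral: 48.610 g Mg in 140.691 g formula = 34.55 wt% Mg.
Second mineral: 6.319 g Mg in 195.571 g formula = 3.23 wt% Mg.
34.55% − 3.23% gives a difference of 31.32 percentage points.

31.32 percentage points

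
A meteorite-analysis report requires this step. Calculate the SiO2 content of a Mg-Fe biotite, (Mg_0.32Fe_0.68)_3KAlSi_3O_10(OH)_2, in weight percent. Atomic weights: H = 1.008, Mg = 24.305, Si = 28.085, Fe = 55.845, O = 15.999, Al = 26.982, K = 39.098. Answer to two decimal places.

37.43 wt%

Molar mass of (Mg_0.32Fe_0.68)_3KAlSi_3O_10(OH)_2 = 0.96·24.305 + 2.04·55.845 + 1·39.098 + 1·26.982 + 3·28.085 + 12·15.999 + 2·1.008 = 481.596 g/mol.
Each formula unit contains 3 Si, equivalent to 3/1 = 3.0000 mol SiO2.
M(SiO2) = 1×28.085 + 2×15.999 = 60.083 g/mol.
Mass of SiO2 per formula unit = 3.0000 × 60.083 = 180.249 g.
SiO2 wt% = 180.249 / 481.596 × 100 = 37.43%.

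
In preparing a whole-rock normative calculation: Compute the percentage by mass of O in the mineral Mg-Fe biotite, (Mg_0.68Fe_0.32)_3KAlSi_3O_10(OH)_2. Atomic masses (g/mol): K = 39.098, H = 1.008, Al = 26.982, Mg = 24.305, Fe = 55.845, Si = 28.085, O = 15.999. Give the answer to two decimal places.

42.90 mass %

Molar mass of (Mg_0.68Fe_0.32)_3KAlSi_3O_10(OH)_2: 2.04·24.305 + 0.96·55.845 + 1·39.098 + 1·26.982 + 3·28.085 + 12·15.999 + 2·1.008 = 447.532 g/mol.
Mass of O per formula unit: 12 × 15.999 = 191.988 g.
Weight fraction O = 191.988 / 447.532 = 0.4290.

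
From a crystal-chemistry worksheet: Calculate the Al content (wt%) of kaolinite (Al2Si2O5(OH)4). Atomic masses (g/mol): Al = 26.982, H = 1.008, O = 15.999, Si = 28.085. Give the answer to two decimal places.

Formula mass = 2*26.982 + 2*28.085 + 9*15.999 + 4*1.008 = 258.157 g/mol, of which 53.964 g is Al.
So Al makes up 53.964/258.157 = 0.2090 of the mass, i.e. 20.90%.

20.90 wt%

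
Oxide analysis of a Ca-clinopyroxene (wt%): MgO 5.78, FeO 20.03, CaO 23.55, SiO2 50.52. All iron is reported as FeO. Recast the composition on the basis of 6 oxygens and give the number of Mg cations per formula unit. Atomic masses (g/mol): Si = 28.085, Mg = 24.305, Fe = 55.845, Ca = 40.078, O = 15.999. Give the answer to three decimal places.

0.341 Mg apfu

5.78 wt% MgO ÷ 40.304 g/mol = 0.14341 mol, giving 0.14341 Mg and 0.14341 O.
20.03 wt% FeO ÷ 71.844 g/mol = 0.27880 mol, giving 0.27880 Fe and 0.27880 O.
23.55 wt% CaO ÷ 56.077 g/mol = 0.41996 mol, giving 0.41996 Ca and 0.41996 O.
50.52 wt% SiO2 ÷ 60.083 g/mol = 0.84084 mol, giving 0.84084 Si and 1.68168 O.
Oxygen sums to 2.52385; scaling by 6/2.52385 = 2.37732 puts the formula on 6 O.
Mg: 0.14341 × 2.37732 = 0.341 atoms per formula unit.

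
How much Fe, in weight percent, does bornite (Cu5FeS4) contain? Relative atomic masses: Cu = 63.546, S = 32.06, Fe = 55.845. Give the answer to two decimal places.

Molar mass of Cu5FeS4: 5·63.546 + 1·55.845 + 4·32.06 = 501.815 g/mol.
Mass of Fe per formula unit: 1 × 55.845 = 55.845 g.
Weight fraction Fe = 55.845 / 501.815 = 0.1113.

11.13 weight percent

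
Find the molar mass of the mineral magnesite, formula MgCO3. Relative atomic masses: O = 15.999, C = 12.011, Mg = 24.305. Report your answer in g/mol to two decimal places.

M = 1*24.305 + 1*12.011 + 3*15.999

84.31 g/mol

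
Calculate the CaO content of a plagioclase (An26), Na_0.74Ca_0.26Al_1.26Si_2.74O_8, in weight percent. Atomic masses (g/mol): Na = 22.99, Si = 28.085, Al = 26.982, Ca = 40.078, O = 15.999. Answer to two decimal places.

5.47 wt%

Formula mass = 266.375 g/mol.
0.26 Ca → 0.2600 mol CaO per formula unit; M(CaO) = 56.077, so CaO mass = 14.580 g.
14.580/266.375 × 100 = 5.47 wt%.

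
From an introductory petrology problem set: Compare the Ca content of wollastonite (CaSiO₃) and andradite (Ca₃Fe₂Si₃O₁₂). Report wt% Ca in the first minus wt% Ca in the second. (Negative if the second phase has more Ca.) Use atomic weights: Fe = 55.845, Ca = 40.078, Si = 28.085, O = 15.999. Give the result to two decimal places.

10.84 percentage points

First mineral: 40.078 g Ca in 116.160 g formula = 34.50 wt% Ca.
Second mineral: 120.234 g Ca in 508.167 g formula = 23.66 wt% Ca.
34.50% − 23.66% gives a difference of 10.84 percentage points.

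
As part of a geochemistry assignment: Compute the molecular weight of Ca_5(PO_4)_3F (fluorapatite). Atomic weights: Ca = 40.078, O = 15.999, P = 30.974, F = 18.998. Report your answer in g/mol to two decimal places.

The formula mass is the sum 5(40.078) + 3(30.974) + 12(15.999) + 1(18.998).

504.30 g/mol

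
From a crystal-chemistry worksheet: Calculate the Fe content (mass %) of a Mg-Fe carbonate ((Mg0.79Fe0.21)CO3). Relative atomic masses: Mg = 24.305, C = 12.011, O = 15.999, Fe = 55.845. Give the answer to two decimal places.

12.90 mass %

M((Mg0.79Fe0.21)CO3) = 90.936 g/mol.
Fe contributes 0.21 × 55.845 = 11.727 g per mole.
11.727/90.936 = 0.1290 → 12.90%.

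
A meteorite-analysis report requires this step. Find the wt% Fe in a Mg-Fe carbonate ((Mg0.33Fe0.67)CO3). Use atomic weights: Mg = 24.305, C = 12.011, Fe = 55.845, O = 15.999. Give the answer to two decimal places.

Molar mass of (Mg0.33Fe0.67)CO3: 0.33×24.305 + 0.67×55.845 + 1×12.011 + 3×15.999 = 105.445 g/mol.
Mass of Fe per formula unit: 0.67 × 55.845 = 37.416 g.
Weight fraction Fe = 37.416 / 105.445 = 0.3548.

35.48 wt%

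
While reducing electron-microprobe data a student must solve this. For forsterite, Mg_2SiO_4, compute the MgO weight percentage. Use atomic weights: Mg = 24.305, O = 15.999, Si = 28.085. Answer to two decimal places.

57.29 wt%

Formula mass = 140.691 g/mol.
2 Mg → 2.0000 mol MgO per formula unit; M(MgO) = 40.304, so MgO mass = 80.608 g.
80.608/140.691 × 100 = 57.29 wt%.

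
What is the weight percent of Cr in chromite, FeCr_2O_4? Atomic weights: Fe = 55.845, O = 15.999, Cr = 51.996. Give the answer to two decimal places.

46.46 weight percent

Molar mass of FeCr_2O_4: 1·55.845 + 2·51.996 + 4·15.999 = 223.833 g/mol.
Mass of Cr per formula unit: 2 × 51.996 = 103.992 g.
Weight fraction Cr = 103.992 / 223.833 = 0.4646.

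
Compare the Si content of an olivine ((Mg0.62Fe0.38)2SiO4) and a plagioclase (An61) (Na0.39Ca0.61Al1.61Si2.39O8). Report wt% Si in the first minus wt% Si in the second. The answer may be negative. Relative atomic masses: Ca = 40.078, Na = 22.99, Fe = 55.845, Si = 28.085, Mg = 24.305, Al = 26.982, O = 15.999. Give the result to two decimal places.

Si in (Mg0.62Fe0.38)2SiO4: molar mass 164.661 g/mol; 1×28.085 = 28.085 g → 17.06 wt%.
Si in Na0.39Ca0.61Al1.61Si2.39O8: molar mass 271.970 g/mol; 2.39×28.085 = 67.123 g → 24.68 wt%.
Difference = 17.06 − 24.68 = -7.62 percentage points.

-7.62 percentage points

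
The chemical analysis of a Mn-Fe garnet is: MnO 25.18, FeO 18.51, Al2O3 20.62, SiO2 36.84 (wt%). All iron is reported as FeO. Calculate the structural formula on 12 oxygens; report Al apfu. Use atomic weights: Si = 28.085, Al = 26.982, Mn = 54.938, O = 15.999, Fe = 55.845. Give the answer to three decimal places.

MnO (M=70.937): mol = 0.35496; Mn = 0.35496, O = 0.35496.
FeO (M=71.844): mol = 0.25764; Fe = 0.25764, O = 0.25764.
Al2O3 (M=101.961): mol = 0.20223; Al = 0.40446, O = 0.60669.
SiO2 (M=60.083): mol = 0.61315; Si = 0.61315, O = 1.22630.
ΣO = 2.44559; factor = 12/ΣO = 4.90679.
Al apfu = 0.40446 × 4.90679 = 1.985.

1.985 Al apfu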